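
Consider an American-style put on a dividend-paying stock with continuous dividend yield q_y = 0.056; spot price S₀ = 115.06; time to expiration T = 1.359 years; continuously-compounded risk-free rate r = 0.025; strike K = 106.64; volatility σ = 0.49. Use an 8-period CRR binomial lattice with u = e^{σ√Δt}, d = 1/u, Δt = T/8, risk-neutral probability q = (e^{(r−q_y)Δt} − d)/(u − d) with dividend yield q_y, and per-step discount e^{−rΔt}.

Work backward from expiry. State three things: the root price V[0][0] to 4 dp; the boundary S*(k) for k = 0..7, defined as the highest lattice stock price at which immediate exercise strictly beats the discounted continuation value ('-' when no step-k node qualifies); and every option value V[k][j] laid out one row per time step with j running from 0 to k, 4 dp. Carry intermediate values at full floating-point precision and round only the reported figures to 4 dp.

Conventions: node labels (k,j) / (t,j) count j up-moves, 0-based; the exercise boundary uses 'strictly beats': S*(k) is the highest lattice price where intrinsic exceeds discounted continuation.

Δt=0.16987, u=1.22380, d=0.81713, q=0.43677, disc=e^(-rΔt)=0.99576
k=8 terminal: V=max(K-S,0) → 83.7708 72.3893 55.3435 29.8144 0.0000 0.0000 0.0000 0.0000 0.0000
k=7: j=0 S=27.9872 intr=78.6528 cont=78.4658 V=78.6528[EX]; j=1 S=41.9159 intr=64.7241 cont=64.6691 V=64.7241[EX]; j=2 S=62.7765 intr=43.8635 cont=44.0060 V=44.0060[hold]; j=3 S=94.0189 intr=12.6211 cont=16.7213 V=16.7213[hold]; j=4 S=140.8100 intr=0.0000 cont=0.0000 V=0.0000[hold]; j=5 S=210.8880 intr=0.0000 cont=0.0000 V=0.0000[hold]; j=6 S=315.8423 intr=0.0000 cont=0.0000 V=0.0000[hold]; j=7 S=473.0301 intr=0.0000 cont=0.0000 V=0.0000[hold]  S*(7)=41.9159
k=6: j=0 S=34.2507 intr=72.3893 cont=72.2617 V=72.3893[EX]; j=1 S=51.2965 intr=55.3435 cont=55.4392 V=55.4392[hold]; j=2 S=76.8256 intr=29.8144 cont=31.9530 V=31.9530[hold]; j=3 S=115.0600 intr=0.0000 cont=9.3781 V=9.3781[hold]; j=4 S=172.3228 intr=0.0000 cont=0.0000 V=0.0000[hold]; j=5 S=258.0840 intr=0.0000 cont=0.0000 V=0.0000[hold]; j=6 S=386.5267 intr=0.0000 cont=0.0000 V=0.0000[hold]  S*(6)=34.2507
k=5: j=0 S=41.9159 intr=64.7241 cont=64.7107 V=64.7241[EX]; j=1 S=62.7765 intr=43.8635 cont=44.9897 V=44.9897[hold]; j=2 S=94.0189 intr=12.6211 cont=21.9994 V=21.9994[hold]; j=3 S=140.8100 intr=0.0000 cont=5.2597 V=5.2597[hold]; j=4 S=210.8880 intr=0.0000 cont=0.0000 V=0.0000[hold]; j=5 S=315.8423 intr=0.0000 cont=0.0000 V=0.0000[hold]  S*(5)=41.9159
k=4: j=0 S=51.2965 intr=55.3435 cont=55.8671 V=55.8671[hold]; j=1 S=76.8256 intr=29.8144 cont=34.8002 V=34.8002[hold]; j=2 S=115.0600 intr=0.0000 cont=14.6258 V=14.6258[hold]; j=3 S=172.3228 intr=0.0000 cont=2.9499 V=2.9499[hold]; j=4 S=258.0840 intr=0.0000 cont=0.0000 V=0.0000[hold]  S*(4)=-
k=3: j=0 S=62.7765 intr=43.8635 cont=46.4680 V=46.4680[hold]; j=1 S=94.0189 intr=12.6211 cont=25.8786 V=25.8786[hold]; j=2 S=140.8100 intr=0.0000 cont=9.4858 V=9.4858[hold]; j=3 S=210.8880 intr=0.0000 cont=1.6544 V=1.6544[hold]  S*(3)=-
k=2: j=0 S=76.8256 intr=29.8144 cont=37.3165 V=37.3165[hold]; j=1 S=115.0600 intr=0.0000 cont=18.6395 V=18.6395[hold]; j=2 S=172.3228 intr=0.0000 cont=6.0396 V=6.0396[hold]  S*(2)=-
k=1: j=0 S=94.0189 intr=12.6211 cont=29.0354 V=29.0354[hold]; j=1 S=140.8100 intr=0.0000 cont=13.0806 V=13.0806[hold]  S*(1)=-
k=0: j=0 S=115.0600 intr=0.0000 cont=21.9734 V=21.9734[hold]  S*(0)=-

price = 21.9734
boundary = - - - - - 41.9159 34.2507 41.9159
tree:
21.9734
29.0354 13.0806
37.3165 18.6395 6.0396
46.4680 25.8786 9.4858 1.6544
55.8671 34.8002 14.6258 2.9499 0.0000
64.7241 44.9897 21.9994 5.2597 0.0000 0.0000
72.3893 55.4392 31.9530 9.3781 0.0000 0.0000 0.0000
78.6528 64.7241 44.0060 16.7213 0.0000 0.0000 0.0000 0.0000
83.7708 72.3893 55.3435 29.8144 0.0000 0.0000 0.0000 0.0000 0.0000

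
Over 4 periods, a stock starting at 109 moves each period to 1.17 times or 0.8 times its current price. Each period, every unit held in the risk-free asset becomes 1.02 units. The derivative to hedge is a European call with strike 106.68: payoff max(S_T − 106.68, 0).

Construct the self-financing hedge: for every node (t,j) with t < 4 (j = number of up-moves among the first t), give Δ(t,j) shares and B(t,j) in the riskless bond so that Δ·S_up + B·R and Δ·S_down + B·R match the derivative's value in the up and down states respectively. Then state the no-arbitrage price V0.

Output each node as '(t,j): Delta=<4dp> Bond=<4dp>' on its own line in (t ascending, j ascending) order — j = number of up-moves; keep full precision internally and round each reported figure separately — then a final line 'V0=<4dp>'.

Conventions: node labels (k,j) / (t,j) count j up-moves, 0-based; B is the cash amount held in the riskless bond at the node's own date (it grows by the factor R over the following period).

No-arbitrage ⇒ martingale measure with p* = (R−d)/(u−d) = 0.5946.
Expiry values: V(4,0)=0.0000, V(4,1)=0.0000, V(4,2)=0.0000, V(4,3)=32.9807, V(4,4)=97.5737
  t=3,j=0: stock 55.8080 → up 65.2954 (V=0.0000), down 44.6464 (V=0.0000). Price 0.0000; hedge Δ=0.0000, bond B=0.0000.
  t=3,j=1: stock 81.6192 → up 95.4945 (V=0.0000), down 65.2954 (V=0.0000). Price 0.0000; hedge Δ=0.0000, bond B=0.0000.
  t=3,j=2: stock 119.3681 → up 139.6607 (V=32.9807), down 95.4945 (V=0.0000). Price 19.2256; hedge Δ=0.7467, bond B=-69.9113.
  t=3,j=3: stock 174.5758 → up 204.2537 (V=97.5737), down 139.6607 (V=32.9807). Price 69.9876; hedge Δ=1.0000, bond B=-104.5882.
  t=2,j=0: stock 69.7600 → up 81.6192 (V=0.0000), down 55.8080 (V=0.0000). Price 0.0000; hedge Δ=0.0000, bond B=0.0000.
  t=2,j=1: stock 102.0240 → up 119.3681 (V=19.2256), down 81.6192 (V=0.0000). Price 11.2073; hedge Δ=0.5093, bond B=-40.7538.
  t=2,j=2: stock 149.2101 → up 174.5758 (V=69.9876), down 119.3681 (V=19.2256). Price 48.4396; hedge Δ=0.9195, bond B=-88.7549.
  t=1,j=0: stock 87.2000 → up 102.0240 (V=11.2073), down 69.7600 (V=0.0000). Price 6.5331; hedge Δ=0.3474, bond B=-23.7569.
  t=1,j=1: stock 127.5300 → up 149.2101 (V=48.4396), down 102.0240 (V=11.2073). Price 32.6916; hedge Δ=0.7891, bond B=-67.9363.
  t=0,j=0: stock 109.0000 → up 127.5300 (V=32.6916), down 87.2000 (V=6.5331). Price 21.6537; hedge Δ=0.6486, bond B=-49.0448.
As a check, the time-0 holding Δ(0,0)·S0 + B(0,0) comes to 21.6537 — exactly V0.

(0,0): Delta=0.6486 Bond=-49.0448
(1,0): Delta=0.3474 Bond=-23.7569
(1,1): Delta=0.7891 Bond=-67.9363
(2,0): Delta=0.0000 Bond=0.0000
(2,1): Delta=0.5093 Bond=-40.7538
(2,2): Delta=0.9195 Bond=-88.7549
(3,0): Delta=0.0000 Bond=0.0000
(3,1): Delta=0.0000 Bond=0.0000
(3,2): Delta=0.7467 Bond=-69.9113
(3,3): Delta=1.0000 Bond=-104.5882
V0=21.6537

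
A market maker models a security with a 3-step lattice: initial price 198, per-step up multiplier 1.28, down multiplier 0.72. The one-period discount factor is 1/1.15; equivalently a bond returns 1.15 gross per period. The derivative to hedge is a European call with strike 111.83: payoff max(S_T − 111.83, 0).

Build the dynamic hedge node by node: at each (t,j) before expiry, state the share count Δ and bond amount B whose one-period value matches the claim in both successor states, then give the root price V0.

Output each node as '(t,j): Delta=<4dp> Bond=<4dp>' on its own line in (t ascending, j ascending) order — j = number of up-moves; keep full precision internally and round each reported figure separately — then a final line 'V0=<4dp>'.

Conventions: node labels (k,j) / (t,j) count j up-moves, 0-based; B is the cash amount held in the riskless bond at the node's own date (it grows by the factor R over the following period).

Since d<R<u, set p* = (R−d)/(u−d) = 0.7679; price each node as the discounted p*-expectation of its children.
Terminal payoffs: V(3,0)=0.0000, V(3,1)=19.5533, V(3,2)=121.7403, V(3,3)=303.4061
  t=2,j=0: stock 102.6432 → up 131.3833 (V=19.5533), down 73.9031 (V=0.0000). Price 13.0558; hedge Δ=0.3402, bond B=-21.8608.
  t=2,j=1: stock 182.4768 → up 233.5703 (V=121.7403), down 131.3833 (V=19.5533). Price 85.2333; hedge Δ=1.0000, bond B=-97.2435.
  t=2,j=2: stock 324.4032 → up 415.2361 (V=303.4061), down 233.5703 (V=121.7403). Price 227.1597; hedge Δ=1.0000, bond B=-97.2435.
  t=1,j=0: stock 142.5600 → up 182.4768 (V=85.2333), down 102.6432 (V=13.0558). Price 59.5459; hedge Δ=0.9041, bond B=-69.3426.
  t=1,j=1: stock 253.4400 → up 324.4032 (V=227.1597), down 182.4768 (V=85.2333). Price 168.8805; hedge Δ=1.0000, bond B=-84.5595.
  t=0,j=0: stock 198.0000 → up 253.4400 (V=168.8805), down 142.5600 (V=59.5459). Price 124.7819; hedge Δ=0.9861, bond B=-70.4583.
Verification: the root portfolio costs Δ(0,0)·S0 + B(0,0) = 124.7819, matching V0.

(0,0): Delta=0.9861 Bond=-70.4583
(1,0): Delta=0.9041 Bond=-69.3426
(1,1): Delta=1.0000 Bond=-84.5595
(2,0): Delta=0.3402 Bond=-21.8608
(2,1): Delta=1.0000 Bond=-97.2435
(2,2): Delta=1.0000 Bond=-97.2435
V0=124.7819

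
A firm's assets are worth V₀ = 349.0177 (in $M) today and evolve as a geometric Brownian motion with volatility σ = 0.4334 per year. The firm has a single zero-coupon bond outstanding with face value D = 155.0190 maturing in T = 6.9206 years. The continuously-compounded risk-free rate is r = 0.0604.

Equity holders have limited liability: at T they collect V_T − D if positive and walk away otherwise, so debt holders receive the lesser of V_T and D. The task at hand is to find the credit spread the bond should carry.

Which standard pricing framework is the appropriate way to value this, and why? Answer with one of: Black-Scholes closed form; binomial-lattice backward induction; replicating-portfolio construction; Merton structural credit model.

framework: Merton structural credit model

Key observation: the data describe a firm's assets (V₀ = 349.0177, GBM) and a single zero-coupon debt of face 155.0190, so credit quantities follow from equity-as-call in the structural model.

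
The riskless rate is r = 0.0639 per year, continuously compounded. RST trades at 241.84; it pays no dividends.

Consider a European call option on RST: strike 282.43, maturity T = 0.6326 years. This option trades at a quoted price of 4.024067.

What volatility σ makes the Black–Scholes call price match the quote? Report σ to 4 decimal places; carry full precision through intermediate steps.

At σ = 0.1737 the Black–Scholes value reproduces the quote:
σ√T = 0.1737·√0.6326 = 0.138154
d₁ = (ln(S/K) + (r+σ²/2)T) / (σ√T) = (ln(241.84/282.43) + (0.0639+0.1737²/2)·0.6326) / 0.138154 = (-0.155154 + 0.049966) / 0.138154 = -0.761380
d₂ = d₁ − σ√T = -0.761380 − 0.138154 = -0.899534
e^{−rT} = 0.960383
N(d₁) = 0.223215,  N(d₂) = 0.184184
V = S·N(d₁) − K·e^{−rT}·N(d₂) = 53.982324 − 49.958257 = 4.024067 (the observed quote) — the price is monotone increasing in volatility, hence this σ is the only solution

sigma = 0.1737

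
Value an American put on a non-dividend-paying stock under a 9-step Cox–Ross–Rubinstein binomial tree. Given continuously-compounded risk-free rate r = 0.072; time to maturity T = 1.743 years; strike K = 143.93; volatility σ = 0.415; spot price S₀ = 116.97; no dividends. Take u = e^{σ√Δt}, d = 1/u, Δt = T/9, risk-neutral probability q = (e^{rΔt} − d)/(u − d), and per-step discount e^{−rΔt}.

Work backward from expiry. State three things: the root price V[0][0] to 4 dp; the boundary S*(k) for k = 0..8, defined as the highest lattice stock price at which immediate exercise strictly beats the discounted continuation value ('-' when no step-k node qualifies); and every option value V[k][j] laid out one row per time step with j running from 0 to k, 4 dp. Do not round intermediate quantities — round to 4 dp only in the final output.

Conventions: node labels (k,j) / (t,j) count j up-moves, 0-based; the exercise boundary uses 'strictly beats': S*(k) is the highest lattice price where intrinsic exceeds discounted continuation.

Δt=0.19367  u=1.20037  d=0.83308  q=0.49270  discount=0.98615
step 9 (expiry): payoffs max(K−S,0) = 121.3236 111.3566 96.9952 76.3019 46.4852 3.5225 0.0000 0.0000 0.0000 0.0000
step 8: (k=8,j=0): S=27.1361, K−S=116.7939, hold=114.8008 ⇒ V=116.7939 exercise | (k=8,j=1): S=39.1003, K−S=104.8297, hold=102.8367 ⇒ V=104.8297 exercise | (k=8,j=2): S=56.3393, K−S=87.5907, hold=85.5977 ⇒ V=87.5907 exercise | (k=8,j=3): S=81.1788, K−S=62.7512, hold=60.7581 ⇒ V=62.7512 exercise | (k=8,j=4): S=116.9700, K−S=26.9600, hold=24.9670 ⇒ V=26.9600 exercise | (k=8,j=5): S=168.5412, K−S=0.0000, hold=1.7622 ⇒ V=1.7622 continue | (k=8,j=6): S=242.8498, K−S=0.0000, hold=0.0000 ⇒ V=0.0000 continue | (k=8,j=7): S=349.9205, K−S=0.0000, hold=0.0000 ⇒ V=0.0000 continue | (k=8,j=8): S=504.1980, K−S=0.0000, hold=0.0000 ⇒ V=0.0000 continue  boundary S*=116.9700
step 7: (k=7,j=0): S=32.5734, K−S=111.3566, hold=109.3635 ⇒ V=111.3566 exercise | (k=7,j=1): S=46.9348, K−S=96.9952, hold=95.0021 ⇒ V=96.9952 exercise | (k=7,j=2): S=67.6281, K−S=76.3019, hold=74.3089 ⇒ V=76.3019 exercise | (k=7,j=3): S=97.4448, K−S=46.4852, hold=44.4922 ⇒ V=46.4852 exercise | (k=7,j=4): S=140.4075, K−S=3.5225, hold=14.3437 ⇒ V=14.3437 continue | (k=7,j=5): S=202.3122, K−S=0.0000, hold=0.8816 ⇒ V=0.8816 continue | (k=7,j=6): S=291.5101, K−S=0.0000, hold=0.0000 ⇒ V=0.0000 continue | (k=7,j=7): S=420.0348, K−S=0.0000, hold=0.0000 ⇒ V=0.0000 continue  boundary S*=97.4448
step 6: (k=6,j=0): S=39.1003, K−S=104.8297, hold=102.8367 ⇒ V=104.8297 exercise | (k=6,j=1): S=56.3393, K−S=87.5907, hold=85.5977 ⇒ V=87.5907 exercise | (k=6,j=2): S=81.1788, K−S=62.7512, hold=60.7581 ⇒ V=62.7512 exercise | (k=6,j=3): S=116.9700, K−S=26.9600, hold=30.2247 ⇒ V=30.2247 continue | (k=6,j=4): S=168.5412, K−S=0.0000, hold=7.6042 ⇒ V=7.6042 continue | (k=6,j=5): S=242.8498, K−S=0.0000, hold=0.4410 ⇒ V=0.4410 continue | (k=6,j=6): S=349.9205, K−S=0.0000, hold=0.0000 ⇒ V=0.0000 continue  boundary S*=81.1788
step 5: (k=5,j=0): S=46.9348, K−S=96.9952, hold=95.0021 ⇒ V=96.9952 exercise | (k=5,j=1): S=67.6281, K−S=76.3019, hold=74.3089 ⇒ V=76.3019 exercise | (k=5,j=2): S=97.4448, K−S=46.4852, hold=46.0784 ⇒ V=46.4852 exercise | (k=5,j=3): S=140.4075, K−S=3.5225, hold=18.8154 ⇒ V=18.8154 continue | (k=5,j=4): S=202.3122, K−S=0.0000, hold=4.0185 ⇒ V=4.0185 continue | (k=5,j=5): S=291.5101, K−S=0.0000, hold=0.2206 ⇒ V=0.2206 continue  boundary S*=97.4448
step 4: (k=4,j=0): S=56.3393, K−S=87.5907, hold=85.5977 ⇒ V=87.5907 exercise | (k=4,j=1): S=81.1788, K−S=62.7512, hold=60.7581 ⇒ V=62.7512 exercise | (k=4,j=2): S=116.9700, K−S=26.9600, hold=32.3974 ⇒ V=32.3974 continue | (k=4,j=3): S=168.5412, K−S=0.0000, hold=11.3654 ⇒ V=11.3654 continue | (k=4,j=4): S=242.8498, K−S=0.0000, hold=2.1176 ⇒ V=2.1176 continue  boundary S*=81.1788
step 3: (k=3,j=0): S=67.6281, K−S=76.3019, hold=74.3089 ⇒ V=76.3019 exercise | (k=3,j=1): S=97.4448, K−S=46.4852, hold=47.1341 ⇒ V=47.1341 continue | (k=3,j=2): S=140.4075, K−S=3.5225, hold=21.7299 ⇒ V=21.7299 continue | (k=3,j=3): S=202.3122, K−S=0.0000, hold=6.7147 ⇒ V=6.7147 continue  boundary S*=67.6281
step 2: (k=2,j=0): S=81.1788, K−S=62.7512, hold=61.0734 ⇒ V=62.7512 exercise | (k=2,j=1): S=116.9700, K−S=26.9600, hold=34.1381 ⇒ V=34.1381 continue | (k=2,j=2): S=168.5412, K−S=0.0000, hold=14.1335 ⇒ V=14.1335 continue  boundary S*=81.1788
step 1: (k=1,j=0): S=97.4448, K−S=46.4852, hold=47.9798 ⇒ V=47.9798 continue | (k=1,j=1): S=140.4075, K−S=3.5225, hold=23.9456 ⇒ V=23.9456 continue  boundary S*=-
step 0: (k=0,j=0): S=116.9700, K−S=26.9600, hold=35.6378 ⇒ V=35.6378 continue  boundary S*=-

price = 35.6378
boundary = - - 81.1788 67.6281 81.1788 97.4448 81.1788 97.4448 116.9700
tree:
35.6378
47.9798 23.9456
62.7512 34.1381 14.1335
76.3019 47.1341 21.7299 6.7147
87.5907 62.7512 32.3974 11.3654 2.1176
96.9952 76.3019 46.4852 18.8154 4.0185 0.2206
104.8297 87.5907 62.7512 30.2247 7.6042 0.4410 0.0000
111.3566 96.9952 76.3019 46.4852 14.3437 0.8816 0.0000 0.0000
116.7939 104.8297 87.5907 62.7512 26.9600 1.7622 0.0000 0.0000 0.0000
121.3236 111.3566 96.9952 76.3019 46.4852 3.5225 0.0000 0.0000 0.0000 0.0000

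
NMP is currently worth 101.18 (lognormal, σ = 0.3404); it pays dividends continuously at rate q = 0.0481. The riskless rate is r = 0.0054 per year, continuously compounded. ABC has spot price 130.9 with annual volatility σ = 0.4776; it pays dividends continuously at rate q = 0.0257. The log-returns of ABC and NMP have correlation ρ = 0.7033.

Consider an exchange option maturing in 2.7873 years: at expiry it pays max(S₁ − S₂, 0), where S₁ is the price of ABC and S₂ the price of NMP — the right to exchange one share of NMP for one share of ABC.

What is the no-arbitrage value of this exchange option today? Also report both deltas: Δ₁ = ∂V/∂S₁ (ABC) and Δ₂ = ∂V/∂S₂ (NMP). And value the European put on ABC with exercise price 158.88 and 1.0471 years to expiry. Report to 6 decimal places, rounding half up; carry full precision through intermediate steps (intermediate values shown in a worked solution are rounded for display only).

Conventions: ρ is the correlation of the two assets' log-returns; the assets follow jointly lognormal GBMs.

exchange price = 43.661341
Δ1 = 0.746322
Δ2 = -0.534021
price(ABC put K=158.88) = 45.387431

σ_eff = √(σ₁² + σ₂² − 2ρσ₁σ₂) = √(0.4776² + 0.3404² − 2·0.7033·0.4776·0.3404) = 0.339552
d₁ = (ln(S₁/S₂) + (q₂ − q₁ + σ_eff²/2)T) / (σ_eff√T) = (ln(130.9/101.18) + (0.0481 − 0.0257 + 0.057648)·2.7873) / 0.566890 = 0.847872
d₂ = d₁ − σ_eff√T = 0.847872 − 0.566890 = 0.280982
N(d₁) = 0.801745,  N(d₂) = 0.610638
V = S₁·e^{−q₁T}·N(d₁) − S₂·e^{−q₂T}·N(d₂) = 97.693585 − 54.032245 = 43.661341
Δ₁ = e^{−q₁T}·N(d₁) = 0.746322;  Δ₂ = −e^{−q₂T}·N(d₂) = -0.534021
[vanilla: ABC put K=158.88]
σ√T = 0.4776·√1.0471 = 0.488718
d₁ = (ln(S/K) + (r−q+σ²/2)T) / (σ√T) = (ln(130.9/158.88) + (0.0054−0.0257+0.4776²/2)·1.0471) / 0.488718 = (-0.193716 + 0.098167) / 0.488718 = -0.195509
d₂ = d₁ − σ√T = -0.195509 − 0.488718 = -0.684227
e^{−rT} = 0.994362
e^{−qT} = 0.973448
N(−d₁) = 0.577503,  N(−d₂) = 0.753084
price = K·e^{−rT}·N(−d₂) − S·e^{−qT}·N(−d₁) = 118.975390 − 73.587959 = 45.387431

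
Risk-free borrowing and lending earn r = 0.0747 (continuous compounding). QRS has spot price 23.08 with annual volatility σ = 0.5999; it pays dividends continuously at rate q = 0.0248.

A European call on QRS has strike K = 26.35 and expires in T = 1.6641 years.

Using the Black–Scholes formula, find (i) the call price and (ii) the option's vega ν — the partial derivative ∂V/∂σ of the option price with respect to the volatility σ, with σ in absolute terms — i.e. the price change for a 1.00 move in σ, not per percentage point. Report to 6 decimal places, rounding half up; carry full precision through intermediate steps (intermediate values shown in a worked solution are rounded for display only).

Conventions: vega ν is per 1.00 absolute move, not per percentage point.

σ√T = 0.5999·√1.6641 = 0.773871
d₁ = (ln(S/K) + (r−q+σ²/2)T) / (σ√T) = (ln(23.08/26.35) + (0.0747−0.0248+0.5999²/2)·1.6641) / 0.773871 = (-0.132502 + 0.382477) / 0.773871 = 0.323019
d₂ = d₁ − σ√T = 0.323019 − 0.773871 = -0.450852
e^{−rT} = 0.883108
e^{−qT} = 0.959570
N(d₁) = 0.626660,  N(d₂) = 0.326048
Call price V = S·e^{−qT}·N(d₁) − K·e^{−rT}·N(d₂) = 13.878555 − 7.587101 = 6.291454
φ(d₁) = (1/√(2π))·e^{−d₁²/2} = 0.378663
ν = S·e^{−qT}·φ(d₁)·√T = 10.818200

price = 6.291454
ν = 10.818200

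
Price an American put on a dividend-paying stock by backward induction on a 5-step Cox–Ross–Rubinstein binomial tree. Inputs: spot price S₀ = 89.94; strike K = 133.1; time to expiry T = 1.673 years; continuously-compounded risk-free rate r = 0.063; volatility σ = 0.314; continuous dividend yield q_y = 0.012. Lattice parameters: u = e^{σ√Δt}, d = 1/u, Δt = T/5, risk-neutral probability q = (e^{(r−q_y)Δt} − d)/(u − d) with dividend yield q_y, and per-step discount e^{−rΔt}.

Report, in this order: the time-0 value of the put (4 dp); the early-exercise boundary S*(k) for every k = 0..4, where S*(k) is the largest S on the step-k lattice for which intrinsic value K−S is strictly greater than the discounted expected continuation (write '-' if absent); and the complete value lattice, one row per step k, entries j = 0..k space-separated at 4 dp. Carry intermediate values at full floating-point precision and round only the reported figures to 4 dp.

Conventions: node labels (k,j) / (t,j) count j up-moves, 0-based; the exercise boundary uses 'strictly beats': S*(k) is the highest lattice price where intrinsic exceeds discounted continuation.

price = 43.1600
boundary = 89.9400 75.0017 89.9400 75.0017 89.9400
tree:
43.1600
58.0983 28.9985
70.5555 43.1600 16.1717
80.9436 58.0983 27.1032 6.0067
89.6064 70.5555 43.1600 12.3145 0.0000
96.8303 80.9436 58.0983 25.2464 0.0000 0.0000

Δt=0.33460, u=1.19917, d=0.83391, q=0.50184, disc=e^(-rΔt)=0.97914
k=5 terminal: V=max(K-S,0) → 96.8303 80.9436 58.0983 25.2464 0.0000 0.0000
k=4: j=0 S=43.4936 intr=89.6064 cont=87.0043 V=89.6064[EX]; j=1 S=62.5445 intr=70.5555 cont=68.0298 V=70.5555[EX]; j=2 S=89.9400 intr=43.1600 cont=40.7440 V=43.1600[EX]; j=3 S=129.3351 intr=3.7649 cont=12.3145 V=12.3145[hold]; j=4 S=185.9860 intr=0.0000 cont=0.0000 V=0.0000[hold]  S*(4)=89.9400
k=3: j=0 S=52.1564 intr=80.9436 cont=78.3763 V=80.9436[EX]; j=1 S=75.0017 intr=58.0983 cont=55.6225 V=58.0983[EX]; j=2 S=107.8536 intr=25.2464 cont=27.1032 V=27.1032[hold]; j=3 S=155.0952 intr=0.0000 cont=6.0067 V=6.0067[hold]  S*(3)=75.0017
k=2: j=0 S=62.5445 intr=70.5555 cont=68.0298 V=70.5555[EX]; j=1 S=89.9400 intr=43.1600 cont=41.6564 V=43.1600[EX]; j=2 S=129.3351 intr=3.7649 cont=16.1717 V=16.1717[hold]  S*(2)=89.9400
k=1: j=0 S=75.0017 intr=58.0983 cont=55.6225 V=58.0983[EX]; j=1 S=107.8536 intr=25.2464 cont=28.9985 V=28.9985[hold]  S*(1)=75.0017
k=0: j=0 S=89.9400 intr=43.1600 cont=42.5877 V=43.1600[EX]  S*(0)=89.9400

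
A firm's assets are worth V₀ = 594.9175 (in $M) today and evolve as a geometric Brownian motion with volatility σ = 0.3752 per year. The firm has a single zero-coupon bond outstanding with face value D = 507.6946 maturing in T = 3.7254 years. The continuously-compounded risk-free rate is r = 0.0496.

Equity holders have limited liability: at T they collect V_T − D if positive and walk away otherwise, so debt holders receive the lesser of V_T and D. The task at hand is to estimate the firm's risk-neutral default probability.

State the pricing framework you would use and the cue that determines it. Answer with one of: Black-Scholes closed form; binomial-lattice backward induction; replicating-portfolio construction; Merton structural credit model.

framework: Merton structural credit model

Key observation: a levered firm with one bullet debt due at 3.7254 years is the canonical structural-credit setup: equity is a call on the firm's assets struck at the face value.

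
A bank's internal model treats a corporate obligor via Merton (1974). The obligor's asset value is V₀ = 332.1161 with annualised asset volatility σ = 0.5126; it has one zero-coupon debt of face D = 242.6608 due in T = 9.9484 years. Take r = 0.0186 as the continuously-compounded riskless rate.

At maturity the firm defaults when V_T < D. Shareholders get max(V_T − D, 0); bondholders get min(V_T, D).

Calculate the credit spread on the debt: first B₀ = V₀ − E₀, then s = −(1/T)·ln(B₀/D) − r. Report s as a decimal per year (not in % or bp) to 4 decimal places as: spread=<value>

Apply the equity-as-call identities (strike 242.6608, horizon 9.9484 years):
d₁ = [ln(V₀/D) + (r + σ²/2)T] / (σ√T)
   = [ln(332.1161/242.6608) + (0.0186 + 0.5·0.5126²)·9.9484] / (0.5126·√9.9484)
   = [0.313820 + 1.492055] / 1.616796 = 1.116947
d₂ = d₁ − σ√T = 1.116947 − 1.616796 = -0.499849
N(d₁) = 0.867991,  N(d₂) = 0.308591,  e^(−rT) = 0.831071
E₀ = V₀·N(d₁) − D·e^(−rT)·N(d₂)
   = 332.1161·0.867991 − 242.6608·0.831071·0.308591 = 226.040986
B₀ = V₀ − E₀ = 332.1161 − 226.040986 = 106.075114
spread = −(1/T)·ln(B₀/D) − r = −(1/9.9484)·ln(106.075114/242.6608) − 0.0186 = 0.06458092

spread=0.0646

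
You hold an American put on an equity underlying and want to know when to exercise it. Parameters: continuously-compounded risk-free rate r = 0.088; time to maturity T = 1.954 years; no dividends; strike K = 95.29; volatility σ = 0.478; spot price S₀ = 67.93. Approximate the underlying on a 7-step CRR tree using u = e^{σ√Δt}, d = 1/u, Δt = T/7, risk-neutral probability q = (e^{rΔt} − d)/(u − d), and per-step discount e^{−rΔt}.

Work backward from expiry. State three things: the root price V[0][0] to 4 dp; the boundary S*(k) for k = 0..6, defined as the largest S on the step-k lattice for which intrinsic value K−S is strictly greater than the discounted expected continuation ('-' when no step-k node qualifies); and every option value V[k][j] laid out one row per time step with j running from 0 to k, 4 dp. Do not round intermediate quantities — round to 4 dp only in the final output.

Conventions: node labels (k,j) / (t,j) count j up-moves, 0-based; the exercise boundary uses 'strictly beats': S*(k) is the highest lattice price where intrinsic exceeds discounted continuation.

price = 31.1046
boundary = - 52.7694 40.9923 52.7694 40.9923 52.7694 67.9300
tree:
31.1046
42.5206 20.6186
54.2977 30.1275 11.6136
63.4463 42.5206 18.5577 4.8613
70.5532 54.2977 28.7202 8.7556 0.9900
76.0740 63.4463 42.5206 15.5896 1.9736 0.0000
80.3626 70.5532 54.2977 27.3600 3.9345 0.0000 0.0000
83.6941 76.0740 63.4463 42.5206 7.8438 0.0000 0.0000 0.0000

Δt=0.27914  u=1.28730  d=0.77682  q=0.48591  discount=0.97573
step 7 (expiry): payoffs max(K−S,0) = 83.6941 76.0740 63.4463 42.5206 7.8438 0.0000 0.0000 0.0000
step 6: (k=6,j=0): S=14.9274, K−S=80.3626, hold=78.0503 ⇒ V=80.3626 exercise | (k=6,j=1): S=24.7368, K−S=70.5532, hold=68.2410 ⇒ V=70.5532 exercise | (k=6,j=2): S=40.9923, K−S=54.2977, hold=51.9854 ⇒ V=54.2977 exercise | (k=6,j=3): S=67.9300, K−S=27.3600, hold=25.0478 ⇒ V=27.3600 exercise | (k=6,j=4): S=112.5695, K−S=0.0000, hold=3.9345 ⇒ V=3.9345 continue | (k=6,j=5): S=186.5433, K−S=0.0000, hold=0.0000 ⇒ V=0.0000 continue | (k=6,j=6): S=309.1282, K−S=0.0000, hold=0.0000 ⇒ V=0.0000 continue  boundary S*=67.9300
step 5: (k=5,j=0): S=19.2160, K−S=76.0740, hold=73.7617 ⇒ V=76.0740 exercise | (k=5,j=1): S=31.8437, K−S=63.4463, hold=61.1341 ⇒ V=63.4463 exercise | (k=5,j=2): S=52.7694, K−S=42.5206, hold=40.2084 ⇒ V=42.5206 exercise | (k=5,j=3): S=87.4462, K−S=7.8438, hold=15.5896 ⇒ V=15.5896 continue | (k=5,j=4): S=144.9106, K−S=0.0000, hold=1.9736 ⇒ V=1.9736 continue | (k=5,j=5): S=240.1370, K−S=0.0000, hold=0.0000 ⇒ V=0.0000 continue  boundary S*=52.7694
step 4: (k=4,j=0): S=24.7368, K−S=70.5532, hold=68.2410 ⇒ V=70.5532 exercise | (k=4,j=1): S=40.9923, K−S=54.2977, hold=51.9854 ⇒ V=54.2977 exercise | (k=4,j=2): S=67.9300, K−S=27.3600, hold=28.7202 ⇒ V=28.7202 continue | (k=4,j=3): S=112.5695, K−S=0.0000, hold=8.7556 ⇒ V=8.7556 continue | (k=4,j=4): S=186.5433, K−S=0.0000, hold=0.9900 ⇒ V=0.9900 continue  boundary S*=40.9923
step 3: (k=3,j=0): S=31.8437, K−S=63.4463, hold=61.1341 ⇒ V=63.4463 exercise | (k=3,j=1): S=52.7694, K−S=42.5206, hold=40.8533 ⇒ V=42.5206 exercise | (k=3,j=2): S=87.4462, K−S=7.8438, hold=18.5577 ⇒ V=18.5577 continue | (k=3,j=3): S=144.9106, K−S=0.0000, hold=4.8613 ⇒ V=4.8613 continue  boundary S*=52.7694
step 2: (k=2,j=0): S=40.9923, K−S=54.2977, hold=51.9854 ⇒ V=54.2977 exercise | (k=2,j=1): S=67.9300, K−S=27.3600, hold=30.1275 ⇒ V=30.1275 continue | (k=2,j=2): S=112.5695, K−S=0.0000, hold=11.6136 ⇒ V=11.6136 continue  boundary S*=40.9923
step 1: (k=1,j=0): S=52.7694, K−S=42.5206, hold=41.5205 ⇒ V=42.5206 exercise | (k=1,j=1): S=87.4462, K−S=7.8438, hold=20.6186 ⇒ V=20.6186 continue  boundary S*=52.7694
step 0: (k=0,j=0): S=67.9300, K−S=27.3600, hold=31.1046 ⇒ V=31.1046 continue  boundary S*=-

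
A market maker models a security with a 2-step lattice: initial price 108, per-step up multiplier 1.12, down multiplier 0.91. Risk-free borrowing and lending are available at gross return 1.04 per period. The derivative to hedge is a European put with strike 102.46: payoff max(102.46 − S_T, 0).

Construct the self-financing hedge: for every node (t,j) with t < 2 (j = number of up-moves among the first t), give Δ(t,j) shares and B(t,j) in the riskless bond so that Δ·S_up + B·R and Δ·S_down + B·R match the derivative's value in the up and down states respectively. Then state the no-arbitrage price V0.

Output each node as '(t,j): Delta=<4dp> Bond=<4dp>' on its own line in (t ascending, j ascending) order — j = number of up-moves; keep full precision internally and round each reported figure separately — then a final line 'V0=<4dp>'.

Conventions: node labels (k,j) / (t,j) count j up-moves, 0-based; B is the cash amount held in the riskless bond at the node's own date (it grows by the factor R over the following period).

Since d<R<u, set p* = (R−d)/(u−d) = 0.6190; price each node as the discounted p*-expectation of its children.
Payoffs at expiry: V(2,0)=13.0252, V(2,1)=0.0000, V(2,2)=0.0000
Node (1,0) S=98.2800: V=(p*·0.0000+(1−p*)·13.0252)/1.04=4.7711; Δ=(0.0000−13.0252)/(110.0736−89.4348)=-0.6311; B=V−Δ·S=66.7959
Node (1,1) S=120.9600: V=(p*·0.0000+(1−p*)·0.0000)/1.04=0.0000; Δ=(0.0000−0.0000)/(135.4752−110.0736)=0.0000; B=V−Δ·S=0.0000
Node (0,0) S=108.0000: V=(p*·0.0000+(1−p*)·4.7711)/1.04=1.7477; Δ=(0.0000−4.7711)/(120.9600−98.2800)=-0.2104; B=V−Δ·S=24.4674
Sanity check at the root: Δ(0,0)·S0 + B(0,0) reproduces V0 = 1.7477.

(0,0): Delta=-0.2104 Bond=24.4674
(1,0): Delta=-0.6311 Bond=66.7959
(1,1): Delta=0.0000 Bond=0.0000
V0=1.7477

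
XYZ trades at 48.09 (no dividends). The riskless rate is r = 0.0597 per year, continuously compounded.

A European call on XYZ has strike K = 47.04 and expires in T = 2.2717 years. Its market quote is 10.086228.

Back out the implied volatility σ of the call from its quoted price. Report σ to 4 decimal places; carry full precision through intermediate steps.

At σ = 0.2227 the Black–Scholes value reproduces the quote:
σ√T = 0.2227·√2.2717 = 0.335657
d₁ = (ln(S/K) + (r+σ²/2)T) / (σ√T) = (ln(48.09/47.04) + (0.0597+0.2227²/2)·2.2717) / 0.335657 = (0.022076 + 0.191953) / 0.335657 = 0.637643
d₂ = d₁ − σ√T = 0.637643 − 0.335657 = 0.301986
e^{−rT} = 0.873174
N(d₁) = 0.738147,  N(d₂) = 0.618669
V = S·N(d₁) − K·e^{−rT}·N(d₂) = 35.497483 − 25.411255 = 10.086228 (the quoted price), and the Black–Scholes price is strictly increasing in σ, so σ is unique

sigma = 0.2227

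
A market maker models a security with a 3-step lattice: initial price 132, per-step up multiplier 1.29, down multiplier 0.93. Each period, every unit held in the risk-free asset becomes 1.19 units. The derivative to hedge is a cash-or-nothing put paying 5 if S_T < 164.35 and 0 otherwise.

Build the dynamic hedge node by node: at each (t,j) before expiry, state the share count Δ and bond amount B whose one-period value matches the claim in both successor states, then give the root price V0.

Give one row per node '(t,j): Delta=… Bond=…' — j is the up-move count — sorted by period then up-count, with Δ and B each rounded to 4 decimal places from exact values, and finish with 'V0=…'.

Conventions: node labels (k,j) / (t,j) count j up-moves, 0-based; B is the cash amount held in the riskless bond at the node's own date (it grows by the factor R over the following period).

(0,0): Delta=-0.0298 Bond=4.4949
(1,0): Delta=-0.0687 Bond=10.1184
(1,1): Delta=-0.0190 Bond=3.5145
(2,0): Delta=0.0000 Bond=4.2017
(2,1): Delta=-0.0877 Bond=15.0560
(2,2): Delta=0.0000 Bond=0.0000
V0=0.5596

No-arbitrage ⇒ martingale measure with p* = (R−d)/(u−d) = 0.7222.
Terminal payoffs: V(3,0)=5.0000, V(3,1)=5.0000, V(3,2)=0.0000, V(3,3)=0.0000
Node (2,0) S=114.1668: V=(p*·5.0000+(1−p*)·5.0000)/1.19=4.2017; Δ=(5.0000−5.0000)/(147.2752−106.1751)=0.0000; B=V−Δ·S=4.2017
Node (2,1) S=158.3604: V=(p*·0.0000+(1−p*)·5.0000)/1.19=1.1671; Δ=(0.0000−5.0000)/(204.2849−147.2752)=-0.0877; B=V−Δ·S=15.0560
Node (2,2) S=219.6612: V=(p*·0.0000+(1−p*)·0.0000)/1.19=0.0000; Δ=(0.0000−0.0000)/(283.3629−204.2849)=0.0000; B=V−Δ·S=0.0000
Node (1,0) S=122.7600: V=(p*·1.1671+(1−p*)·4.2017)/1.19=1.6891; Δ=(1.1671−4.2017)/(158.3604−114.1668)=-0.0687; B=V−Δ·S=10.1184
Node (1,1) S=170.2800: V=(p*·0.0000+(1−p*)·1.1671)/1.19=0.2724; Δ=(0.0000−1.1671)/(219.6612−158.3604)=-0.0190; B=V−Δ·S=3.5145
Node (0,0) S=132.0000: V=(p*·0.2724+(1−p*)·1.6891)/1.19=0.5596; Δ=(0.2724−1.6891)/(170.2800−122.7600)=-0.0298; B=V−Δ·S=4.4949
Check: Δ(0,0)·S0 + B(0,0) = 0.5596 = V0.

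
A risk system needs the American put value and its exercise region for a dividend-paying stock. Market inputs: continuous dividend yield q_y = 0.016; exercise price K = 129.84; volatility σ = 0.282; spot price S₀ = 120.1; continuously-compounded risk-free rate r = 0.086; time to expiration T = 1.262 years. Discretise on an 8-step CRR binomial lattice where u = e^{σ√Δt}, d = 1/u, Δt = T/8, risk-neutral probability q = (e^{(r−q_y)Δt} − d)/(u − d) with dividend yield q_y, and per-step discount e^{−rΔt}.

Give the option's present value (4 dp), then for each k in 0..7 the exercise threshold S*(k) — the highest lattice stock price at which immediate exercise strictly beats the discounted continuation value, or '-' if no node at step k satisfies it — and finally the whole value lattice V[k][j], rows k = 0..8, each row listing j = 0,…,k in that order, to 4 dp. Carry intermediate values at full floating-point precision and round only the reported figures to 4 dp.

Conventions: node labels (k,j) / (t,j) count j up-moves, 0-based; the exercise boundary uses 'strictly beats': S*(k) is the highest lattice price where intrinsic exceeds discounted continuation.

price = 16.5041
boundary = - - 95.9970 85.8252 95.9970 85.8252 95.9970 107.3743
tree:
16.5041
23.9953 10.0626
33.8430 15.5877 5.2564
44.0148 23.3925 8.8346 2.1109
53.1088 33.8430 14.4161 3.9446 0.4837
61.2392 44.0148 22.6488 7.2395 1.0246 0.0000
68.5081 53.1088 33.8430 12.9706 2.1705 0.0000 0.0000
75.0068 61.2392 44.0148 22.4657 4.5979 0.0000 0.0000 0.0000
80.8169 68.5081 53.1088 33.8430 9.7400 0.0000 0.0000 0.0000 0.0000

Δt=0.15775, u=1.11852, d=0.89404, q=0.52149, disc=e^(-rΔt)=0.98653
k=8 terminal: V=max(K-S,0) → 80.8169 68.5081 53.1088 33.8430 9.7400 0.0000 0.0000 0.0000 0.0000
k=7: j=0 S=54.8332 intr=75.0068 cont=73.3954 V=75.0068[EX]; j=1 S=68.6008 intr=61.2392 cont=59.6625 V=61.2392[EX]; j=2 S=85.8252 intr=44.0148 cont=42.4816 V=44.0148[EX]; j=3 S=107.3743 intr=22.4657 cont=20.9868 V=22.4657[EX]; j=4 S=134.3339 intr=0.0000 cont=4.5979 V=4.5979[hold]; j=5 S=168.0627 intr=0.0000 cont=0.0000 V=0.0000[hold]; j=6 S=210.2600 intr=0.0000 cont=0.0000 V=0.0000[hold]; j=7 S=263.0524 intr=0.0000 cont=0.0000 V=0.0000[hold]  S*(7)=107.3743
k=6: j=0 S=61.3319 intr=68.5081 cont=66.9131 V=68.5081[EX]; j=1 S=76.7312 intr=53.1088 cont=51.5526 V=53.1088[EX]; j=2 S=95.9970 intr=33.8430 cont=32.3354 V=33.8430[EX]; j=3 S=120.1000 intr=9.7400 cont=12.9706 V=12.9706[hold]; j=4 S=150.2549 intr=0.0000 cont=2.1705 V=2.1705[hold]; j=5 S=187.9810 intr=0.0000 cont=0.0000 V=0.0000[hold]; j=6 S=235.1795 intr=0.0000 cont=0.0000 V=0.0000[hold]  S*(6)=95.9970
k=5: j=0 S=68.6008 intr=61.2392 cont=59.6625 V=61.2392[EX]; j=1 S=85.8252 intr=44.0148 cont=42.4816 V=44.0148[EX]; j=2 S=107.3743 intr=22.4657 cont=22.6488 V=22.6488[hold]; j=3 S=134.3339 intr=0.0000 cont=7.2395 V=7.2395[hold]; j=4 S=168.0627 intr=0.0000 cont=1.0246 V=1.0246[hold]; j=5 S=210.2600 intr=0.0000 cont=0.0000 V=0.0000[hold]  S*(5)=85.8252
k=4: j=0 S=76.7312 intr=53.1088 cont=51.5526 V=53.1088[EX]; j=1 S=95.9970 intr=33.8430 cont=32.4297 V=33.8430[EX]; j=2 S=120.1000 intr=9.7400 cont=14.4161 V=14.4161[hold]; j=3 S=150.2549 intr=0.0000 cont=3.9446 V=3.9446[hold]; j=4 S=187.9810 intr=0.0000 cont=0.4837 V=0.4837[hold]  S*(4)=95.9970
k=3: j=0 S=85.8252 intr=44.0148 cont=42.4816 V=44.0148[EX]; j=1 S=107.3743 intr=22.4657 cont=23.3925 V=23.3925[hold]; j=2 S=134.3339 intr=0.0000 cont=8.8346 V=8.8346[hold]; j=3 S=168.0627 intr=0.0000 cont=2.1109 V=2.1109[hold]  S*(3)=85.8252
k=2: j=0 S=95.9970 intr=33.8430 cont=32.8122 V=33.8430[EX]; j=1 S=120.1000 intr=9.7400 cont=15.5877 V=15.5877[hold]; j=2 S=150.2549 intr=0.0000 cont=5.2564 V=5.2564[hold]  S*(2)=95.9970
k=1: j=0 S=107.3743 intr=22.4657 cont=23.9953 V=23.9953[hold]; j=1 S=134.3339 intr=0.0000 cont=10.0626 V=10.0626[hold]  S*(1)=-
k=0: j=0 S=120.1000 intr=9.7400 cont=16.5041 V=16.5041[hold]  S*(0)=-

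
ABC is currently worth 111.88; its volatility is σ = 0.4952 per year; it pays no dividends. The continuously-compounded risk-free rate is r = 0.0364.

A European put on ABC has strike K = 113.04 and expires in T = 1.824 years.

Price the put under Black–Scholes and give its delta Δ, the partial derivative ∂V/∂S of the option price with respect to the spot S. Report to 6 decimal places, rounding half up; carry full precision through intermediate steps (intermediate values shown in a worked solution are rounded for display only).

price = 25.550346
Δ = -0.337883

σ√T = 0.4952·√1.824 = 0.668795
d₁ = (ln(S/K) + (r+σ²/2)T) / (σ√T) = (ln(111.88/113.04) + (0.0364+0.4952²/2)·1.824) / 0.668795 = (-0.010315 + 0.290037) / 0.668795 = 0.418248
d₂ = d₁ − σ√T = 0.418248 − 0.668795 = -0.250547
e^{−rT} = 0.935762
N(−d₁) = 0.337883,  N(−d₂) = 0.598918
Put price V = K·e^{−rT}·N(−d₂) − S·N(−d₁) = 63.352688 − 37.802342 = 25.550346
Δ = −N(−d₁) = -0.337883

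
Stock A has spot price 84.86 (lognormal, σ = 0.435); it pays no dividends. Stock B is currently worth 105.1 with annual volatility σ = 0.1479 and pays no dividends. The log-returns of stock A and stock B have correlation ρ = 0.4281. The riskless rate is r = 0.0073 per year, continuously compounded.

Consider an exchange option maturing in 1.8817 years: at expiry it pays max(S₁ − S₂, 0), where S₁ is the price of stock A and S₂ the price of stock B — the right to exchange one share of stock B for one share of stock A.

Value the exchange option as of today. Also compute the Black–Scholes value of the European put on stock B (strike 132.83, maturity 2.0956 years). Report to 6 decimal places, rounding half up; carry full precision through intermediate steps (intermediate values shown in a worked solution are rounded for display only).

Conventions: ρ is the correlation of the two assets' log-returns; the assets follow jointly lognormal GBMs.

σ_eff = √(σ₁² + σ₂² − 2ρσ₁σ₂) = √(0.435² + 0.1479² − 2·0.4281·0.435·0.1479) = 0.394987
d₁ = (ln(S₁/S₂) + (q₂ − q₁ + σ_eff²/2)T) / (σ_eff√T) = (ln(84.86/105.1) + (0.0 − 0.0 + 0.078007)·1.8817) / 0.541823 = -0.123884
d₂ = d₁ − σ_eff√T = -0.123884 − 0.541823 = -0.665707
N(d₁) = 0.450704,  N(d₂) = 0.252799
V = S₁·e^{−q₁T}·N(d₁) − S₂·e^{−q₂T}·N(d₂) = 38.246707 − 26.569188 = 11.677518
[vanilla: stock B put K=132.83]
σ√T = 0.1479·√2.0956 = 0.214103
d₁ = (ln(S/K) + (r+σ²/2)T) / (σ√T) = (ln(105.1/132.83) + (0.0073+0.1479²/2)·2.0956) / 0.214103 = (-0.234158 + 0.038218) / 0.214103 = -0.915168
d₂ = d₁ − σ√T = -0.915168 − 0.214103 = -1.129270
e^{−rT} = 0.984819
N(−d₁) = 0.819948,  N(−d₂) = 0.870608
price = K·e^{−rT}·N(−d₂) − S·N(−d₁) = 113.887247 − 86.176552 = 27.710694

exchange price = 11.677518
price(stock B put K=132.83) = 27.710694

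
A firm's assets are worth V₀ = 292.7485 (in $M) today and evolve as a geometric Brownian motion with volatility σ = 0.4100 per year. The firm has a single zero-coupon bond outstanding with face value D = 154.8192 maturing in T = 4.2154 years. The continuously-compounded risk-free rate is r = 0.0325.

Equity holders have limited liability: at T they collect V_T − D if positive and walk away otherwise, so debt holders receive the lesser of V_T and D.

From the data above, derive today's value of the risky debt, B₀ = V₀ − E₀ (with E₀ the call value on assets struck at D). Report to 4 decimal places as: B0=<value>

B0=119.6440

Work the structural quantities from V₀ = 292.7485 against face 154.8192:
d₁ = [ln(V₀/D) + (r + σ²/2)T] / (σ√T)
   = [ln(292.7485/154.8192) + (0.0325 + 0.5·0.4100²)·4.2154] / (0.4100·√4.2154)
   = [0.637056 + 0.491305] / 0.841789 = 1.340432
d₂ = d₁ − σ√T = 1.340432 − 0.841789 = 0.498643
N(d₁) = 0.909947,  N(d₂) = 0.690984,  e^(−rT) = 0.871970
E₀ = V₀·N(d₁) − D·e^(−rT)·N(d₂)
   = 292.7485·0.909947 − 154.8192·0.871970·0.690984 = 173.104475
B₀ = V₀ − E₀ = 292.7485 − 173.104475 = 119.644025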